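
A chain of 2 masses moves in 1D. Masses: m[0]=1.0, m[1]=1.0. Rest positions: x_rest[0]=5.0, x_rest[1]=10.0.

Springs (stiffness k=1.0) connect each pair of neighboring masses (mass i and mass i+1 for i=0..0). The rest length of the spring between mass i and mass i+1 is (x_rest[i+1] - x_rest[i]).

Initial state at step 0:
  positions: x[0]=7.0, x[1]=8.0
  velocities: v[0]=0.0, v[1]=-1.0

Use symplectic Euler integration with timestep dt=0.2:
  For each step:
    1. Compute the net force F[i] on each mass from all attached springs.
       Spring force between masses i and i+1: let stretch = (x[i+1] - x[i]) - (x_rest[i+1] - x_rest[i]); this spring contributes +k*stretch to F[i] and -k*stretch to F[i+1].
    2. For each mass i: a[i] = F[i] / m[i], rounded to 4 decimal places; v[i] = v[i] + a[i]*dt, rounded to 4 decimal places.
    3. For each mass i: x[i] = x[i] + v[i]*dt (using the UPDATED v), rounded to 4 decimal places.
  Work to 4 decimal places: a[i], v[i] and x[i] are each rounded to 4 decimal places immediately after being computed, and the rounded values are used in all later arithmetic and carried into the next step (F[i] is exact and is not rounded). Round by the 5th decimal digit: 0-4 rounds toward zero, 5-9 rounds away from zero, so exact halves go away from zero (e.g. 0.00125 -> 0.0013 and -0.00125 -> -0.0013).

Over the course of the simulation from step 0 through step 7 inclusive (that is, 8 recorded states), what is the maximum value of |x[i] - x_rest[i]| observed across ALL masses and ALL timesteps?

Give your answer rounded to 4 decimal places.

Step 0: x=[7.0000 8.0000] v=[0.0000 -1.0000]
Step 1: x=[6.8400 7.9600] v=[-0.8000 -0.2000]
Step 2: x=[6.5248 8.0752] v=[-1.5760 0.5760]
Step 3: x=[6.0716 8.3284] v=[-2.2659 1.2659]
Step 4: x=[5.5087 8.6913] v=[-2.8145 1.8145]
Step 5: x=[4.8731 9.1269] v=[-3.1780 2.1780]
Step 6: x=[4.2077 9.5923] v=[-3.3272 2.3272]
Step 7: x=[3.5576 10.0424] v=[-3.2503 2.2503]
Max displacement = 2.0400

Answer: 2.0400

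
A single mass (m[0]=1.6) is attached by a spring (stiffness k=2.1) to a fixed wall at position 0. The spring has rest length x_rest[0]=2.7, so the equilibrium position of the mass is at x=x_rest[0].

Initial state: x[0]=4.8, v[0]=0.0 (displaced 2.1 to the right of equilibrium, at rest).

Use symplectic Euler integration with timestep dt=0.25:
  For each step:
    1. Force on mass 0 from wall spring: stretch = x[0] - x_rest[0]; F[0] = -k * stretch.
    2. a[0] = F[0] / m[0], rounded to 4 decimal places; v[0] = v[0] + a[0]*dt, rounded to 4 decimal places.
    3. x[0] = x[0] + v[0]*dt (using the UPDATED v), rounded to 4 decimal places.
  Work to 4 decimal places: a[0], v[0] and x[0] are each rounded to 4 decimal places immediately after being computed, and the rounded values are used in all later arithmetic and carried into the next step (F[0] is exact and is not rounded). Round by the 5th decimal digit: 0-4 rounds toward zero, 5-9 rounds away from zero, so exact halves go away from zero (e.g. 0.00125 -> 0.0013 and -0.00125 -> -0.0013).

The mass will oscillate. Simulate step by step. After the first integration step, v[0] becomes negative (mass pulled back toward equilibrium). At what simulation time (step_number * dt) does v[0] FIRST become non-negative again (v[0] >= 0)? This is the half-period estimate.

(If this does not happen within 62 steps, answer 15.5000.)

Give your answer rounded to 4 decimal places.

Answer: 2.7500

Derivation:
Step 0: x=[4.8000] v=[0.0000]
Step 1: x=[4.6277] v=[-0.6891]
Step 2: x=[4.2973] v=[-1.3216]
Step 3: x=[3.8359] v=[-1.8457]
Step 4: x=[3.2813] v=[-2.2184]
Step 5: x=[2.6790] v=[-2.4092]
Step 6: x=[2.0784] v=[-2.4023]
Step 7: x=[1.5288] v=[-2.1983]
Step 8: x=[1.0753] v=[-1.8140]
Step 9: x=[0.7551] v=[-1.2809]
Step 10: x=[0.5944] v=[-0.6427]
Step 11: x=[0.6065] v=[0.0482]
First v>=0 after going negative at step 11, time=2.7500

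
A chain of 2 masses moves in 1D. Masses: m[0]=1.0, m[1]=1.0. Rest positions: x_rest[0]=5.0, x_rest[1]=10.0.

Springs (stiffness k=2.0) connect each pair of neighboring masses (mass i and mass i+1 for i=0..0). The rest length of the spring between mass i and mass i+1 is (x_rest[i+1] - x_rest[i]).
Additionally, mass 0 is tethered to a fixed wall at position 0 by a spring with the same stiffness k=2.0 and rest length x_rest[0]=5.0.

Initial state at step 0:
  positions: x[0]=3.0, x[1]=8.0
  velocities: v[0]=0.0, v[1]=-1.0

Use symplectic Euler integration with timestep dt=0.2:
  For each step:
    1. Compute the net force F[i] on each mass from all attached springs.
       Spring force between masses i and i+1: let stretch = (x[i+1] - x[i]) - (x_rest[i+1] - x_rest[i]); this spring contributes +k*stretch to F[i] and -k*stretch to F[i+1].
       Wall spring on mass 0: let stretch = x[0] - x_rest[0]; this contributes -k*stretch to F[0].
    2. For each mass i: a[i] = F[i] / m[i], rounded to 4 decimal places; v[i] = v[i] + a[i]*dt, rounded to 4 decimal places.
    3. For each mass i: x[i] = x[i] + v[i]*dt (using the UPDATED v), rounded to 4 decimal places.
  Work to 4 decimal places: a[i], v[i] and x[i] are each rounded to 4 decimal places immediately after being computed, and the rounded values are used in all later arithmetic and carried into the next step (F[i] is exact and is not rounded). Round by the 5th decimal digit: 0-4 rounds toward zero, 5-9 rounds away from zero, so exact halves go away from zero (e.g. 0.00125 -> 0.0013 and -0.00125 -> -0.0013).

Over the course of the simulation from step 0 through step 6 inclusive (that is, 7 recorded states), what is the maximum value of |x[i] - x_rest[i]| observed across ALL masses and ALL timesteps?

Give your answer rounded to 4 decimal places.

Answer: 2.4837

Derivation:
Step 0: x=[3.0000 8.0000] v=[0.0000 -1.0000]
Step 1: x=[3.1600 7.8000] v=[0.8000 -1.0000]
Step 2: x=[3.4384 7.6288] v=[1.3920 -0.8560]
Step 3: x=[3.7770 7.5224] v=[1.6928 -0.5322]
Step 4: x=[4.1130 7.5163] v=[1.6802 -0.0304]
Step 5: x=[4.3923 7.6380] v=[1.3963 0.6083]
Step 6: x=[4.5798 7.9000] v=[0.9377 1.3100]
Max displacement = 2.4837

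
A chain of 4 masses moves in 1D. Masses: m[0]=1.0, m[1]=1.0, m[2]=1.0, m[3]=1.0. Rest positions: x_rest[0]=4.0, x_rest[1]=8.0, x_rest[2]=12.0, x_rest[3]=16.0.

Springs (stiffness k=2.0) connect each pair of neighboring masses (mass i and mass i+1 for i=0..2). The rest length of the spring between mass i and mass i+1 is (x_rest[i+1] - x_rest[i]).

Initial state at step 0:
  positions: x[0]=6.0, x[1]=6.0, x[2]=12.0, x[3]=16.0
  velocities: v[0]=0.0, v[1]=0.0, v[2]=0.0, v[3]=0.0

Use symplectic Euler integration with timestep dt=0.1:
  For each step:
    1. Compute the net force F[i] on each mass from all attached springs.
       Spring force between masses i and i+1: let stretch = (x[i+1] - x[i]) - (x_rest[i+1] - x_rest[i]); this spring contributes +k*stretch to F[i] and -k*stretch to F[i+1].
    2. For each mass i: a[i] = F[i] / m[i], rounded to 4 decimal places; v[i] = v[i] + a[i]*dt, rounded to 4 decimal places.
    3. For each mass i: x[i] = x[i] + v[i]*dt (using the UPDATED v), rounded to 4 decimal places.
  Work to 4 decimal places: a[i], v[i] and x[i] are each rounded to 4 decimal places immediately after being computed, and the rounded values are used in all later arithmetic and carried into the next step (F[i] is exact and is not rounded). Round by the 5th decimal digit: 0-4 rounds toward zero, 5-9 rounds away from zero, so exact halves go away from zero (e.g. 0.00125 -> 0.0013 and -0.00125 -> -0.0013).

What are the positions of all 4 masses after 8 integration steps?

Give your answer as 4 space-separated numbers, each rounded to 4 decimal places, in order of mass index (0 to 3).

Answer: 3.8629 9.0014 11.2634 15.8725

Derivation:
Step 0: x=[6.0000 6.0000 12.0000 16.0000] v=[0.0000 0.0000 0.0000 0.0000]
Step 1: x=[5.9200 6.1200 11.9600 16.0000] v=[-0.8000 1.2000 -0.4000 0.0000]
Step 2: x=[5.7640 6.3528 11.8840 15.9992] v=[-1.5600 2.3280 -0.7600 -0.0080]
Step 3: x=[5.5398 6.6845 11.7797 15.9961] v=[-2.2422 3.3165 -1.0432 -0.0310]
Step 4: x=[5.2585 7.0952 11.6578 15.9887] v=[-2.8133 4.1066 -1.2190 -0.0743]
Step 5: x=[4.9339 7.5604 11.5313 15.9747] v=[-3.2460 4.6518 -1.2653 -0.1405]
Step 6: x=[4.5818 8.0525 11.4142 15.9518] v=[-3.5207 4.9207 -1.1708 -0.2292]
Step 7: x=[4.2191 8.5424 11.3206 15.9181] v=[-3.6266 4.8989 -0.9356 -0.3367]
Step 8: x=[3.8629 9.0014 11.2634 15.8725] v=[-3.5619 4.5899 -0.5717 -0.4562]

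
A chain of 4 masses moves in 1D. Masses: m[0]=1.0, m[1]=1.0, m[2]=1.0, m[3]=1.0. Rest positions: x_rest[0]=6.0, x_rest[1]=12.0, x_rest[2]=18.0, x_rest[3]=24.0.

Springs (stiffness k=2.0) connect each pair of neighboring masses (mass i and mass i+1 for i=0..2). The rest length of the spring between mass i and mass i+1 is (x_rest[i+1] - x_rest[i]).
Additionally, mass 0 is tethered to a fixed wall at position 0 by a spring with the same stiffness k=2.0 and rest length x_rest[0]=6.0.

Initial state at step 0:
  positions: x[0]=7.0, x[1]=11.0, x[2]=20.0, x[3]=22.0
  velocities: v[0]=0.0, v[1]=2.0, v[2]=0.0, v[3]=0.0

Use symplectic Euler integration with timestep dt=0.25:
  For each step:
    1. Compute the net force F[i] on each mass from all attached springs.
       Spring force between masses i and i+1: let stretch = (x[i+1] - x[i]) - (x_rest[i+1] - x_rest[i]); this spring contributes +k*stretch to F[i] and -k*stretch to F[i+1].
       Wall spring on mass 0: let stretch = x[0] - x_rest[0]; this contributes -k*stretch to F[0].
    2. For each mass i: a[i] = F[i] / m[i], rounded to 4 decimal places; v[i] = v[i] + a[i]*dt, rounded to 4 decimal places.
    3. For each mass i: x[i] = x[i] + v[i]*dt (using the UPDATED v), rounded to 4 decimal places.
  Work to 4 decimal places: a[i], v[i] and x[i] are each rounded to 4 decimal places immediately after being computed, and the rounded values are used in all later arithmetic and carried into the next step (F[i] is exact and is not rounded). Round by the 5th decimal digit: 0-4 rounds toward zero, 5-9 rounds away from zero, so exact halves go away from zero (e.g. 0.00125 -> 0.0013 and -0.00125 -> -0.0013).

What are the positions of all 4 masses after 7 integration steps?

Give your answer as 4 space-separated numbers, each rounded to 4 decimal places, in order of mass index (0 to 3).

Step 0: x=[7.0000 11.0000 20.0000 22.0000] v=[0.0000 2.0000 0.0000 0.0000]
Step 1: x=[6.6250 12.1250 19.1250 22.5000] v=[-1.5000 4.5000 -3.5000 2.0000]
Step 2: x=[6.1094 13.4375 17.7969 23.3281] v=[-2.0625 5.2500 -5.3125 3.3125]
Step 3: x=[5.7461 14.3789 16.6153 24.2148] v=[-1.4532 3.7657 -4.7266 3.5469]
Step 4: x=[5.7436 14.5208 16.1040 24.9016] v=[-0.0099 0.5675 -2.0451 2.7472]
Step 5: x=[6.1203 13.7634 16.4945 25.2387] v=[1.5069 -3.0295 1.5621 1.3484]
Step 6: x=[6.6874 12.3920 17.6367 25.2328] v=[2.2683 -5.4855 4.5687 -0.0237]
Step 7: x=[7.1316 10.9631 19.0728 25.0274] v=[1.7769 -5.7155 5.7444 -0.8218]

Answer: 7.1316 10.9631 19.0728 25.0274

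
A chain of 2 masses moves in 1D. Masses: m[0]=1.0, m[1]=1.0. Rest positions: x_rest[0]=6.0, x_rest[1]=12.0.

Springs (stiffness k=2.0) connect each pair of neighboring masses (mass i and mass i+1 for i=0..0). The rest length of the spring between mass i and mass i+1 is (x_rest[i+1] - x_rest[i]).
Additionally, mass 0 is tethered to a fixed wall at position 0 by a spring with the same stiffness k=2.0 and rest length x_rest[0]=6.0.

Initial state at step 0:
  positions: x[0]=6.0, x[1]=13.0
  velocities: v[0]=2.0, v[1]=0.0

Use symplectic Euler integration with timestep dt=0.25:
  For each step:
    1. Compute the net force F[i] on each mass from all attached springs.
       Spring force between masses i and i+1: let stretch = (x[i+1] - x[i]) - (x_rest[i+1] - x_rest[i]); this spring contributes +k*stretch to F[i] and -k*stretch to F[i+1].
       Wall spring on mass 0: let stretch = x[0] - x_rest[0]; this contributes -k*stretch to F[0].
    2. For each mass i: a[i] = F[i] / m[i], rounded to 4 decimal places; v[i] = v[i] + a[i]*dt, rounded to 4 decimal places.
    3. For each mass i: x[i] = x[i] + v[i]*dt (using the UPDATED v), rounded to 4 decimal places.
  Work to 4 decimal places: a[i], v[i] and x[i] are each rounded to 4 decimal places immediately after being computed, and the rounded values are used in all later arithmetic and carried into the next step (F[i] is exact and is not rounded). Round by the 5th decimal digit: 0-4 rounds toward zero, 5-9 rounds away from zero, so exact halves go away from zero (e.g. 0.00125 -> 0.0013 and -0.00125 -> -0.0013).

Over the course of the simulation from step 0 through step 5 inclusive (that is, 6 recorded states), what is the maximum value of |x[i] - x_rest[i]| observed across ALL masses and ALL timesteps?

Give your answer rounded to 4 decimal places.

Step 0: x=[6.0000 13.0000] v=[2.0000 0.0000]
Step 1: x=[6.6250 12.8750] v=[2.5000 -0.5000]
Step 2: x=[7.2031 12.7188] v=[2.3125 -0.6250]
Step 3: x=[7.5703 12.6231] v=[1.4688 -0.3829]
Step 4: x=[7.6228 12.6458] v=[0.2101 0.0907]
Step 5: x=[7.3504 12.7906] v=[-1.0898 0.5792]
Max displacement = 1.6228

Answer: 1.6228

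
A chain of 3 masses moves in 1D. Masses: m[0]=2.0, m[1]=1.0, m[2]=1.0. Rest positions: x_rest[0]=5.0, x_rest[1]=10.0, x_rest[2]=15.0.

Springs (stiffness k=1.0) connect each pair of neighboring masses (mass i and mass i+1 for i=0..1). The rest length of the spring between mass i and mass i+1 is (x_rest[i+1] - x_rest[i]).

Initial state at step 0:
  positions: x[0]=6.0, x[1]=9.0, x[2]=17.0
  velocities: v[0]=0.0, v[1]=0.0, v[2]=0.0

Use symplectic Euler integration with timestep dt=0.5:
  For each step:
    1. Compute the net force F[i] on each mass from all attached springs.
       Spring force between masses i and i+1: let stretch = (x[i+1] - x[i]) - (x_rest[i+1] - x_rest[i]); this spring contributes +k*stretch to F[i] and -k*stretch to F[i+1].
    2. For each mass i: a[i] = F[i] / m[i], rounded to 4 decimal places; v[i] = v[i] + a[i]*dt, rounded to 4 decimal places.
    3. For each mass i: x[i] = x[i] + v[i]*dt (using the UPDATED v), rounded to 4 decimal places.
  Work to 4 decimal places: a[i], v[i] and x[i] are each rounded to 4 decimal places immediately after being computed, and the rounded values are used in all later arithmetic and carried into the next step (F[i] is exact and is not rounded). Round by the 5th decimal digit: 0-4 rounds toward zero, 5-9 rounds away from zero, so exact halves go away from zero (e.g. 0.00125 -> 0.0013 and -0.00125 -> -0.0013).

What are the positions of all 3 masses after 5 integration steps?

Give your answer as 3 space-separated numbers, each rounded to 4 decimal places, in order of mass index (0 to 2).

Answer: 5.8643 10.6679 15.6041

Derivation:
Step 0: x=[6.0000 9.0000 17.0000] v=[0.0000 0.0000 0.0000]
Step 1: x=[5.7500 10.2500 16.2500] v=[-0.5000 2.5000 -1.5000]
Step 2: x=[5.4375 11.8750 15.2500] v=[-0.6250 3.2500 -2.0000]
Step 3: x=[5.3047 12.7344 14.6563] v=[-0.2656 1.7188 -1.1875]
Step 4: x=[5.4757 12.2169 14.8321] v=[0.3419 -1.0351 0.3516]
Step 5: x=[5.8643 10.6679 15.6041] v=[0.7772 -3.0981 1.5440]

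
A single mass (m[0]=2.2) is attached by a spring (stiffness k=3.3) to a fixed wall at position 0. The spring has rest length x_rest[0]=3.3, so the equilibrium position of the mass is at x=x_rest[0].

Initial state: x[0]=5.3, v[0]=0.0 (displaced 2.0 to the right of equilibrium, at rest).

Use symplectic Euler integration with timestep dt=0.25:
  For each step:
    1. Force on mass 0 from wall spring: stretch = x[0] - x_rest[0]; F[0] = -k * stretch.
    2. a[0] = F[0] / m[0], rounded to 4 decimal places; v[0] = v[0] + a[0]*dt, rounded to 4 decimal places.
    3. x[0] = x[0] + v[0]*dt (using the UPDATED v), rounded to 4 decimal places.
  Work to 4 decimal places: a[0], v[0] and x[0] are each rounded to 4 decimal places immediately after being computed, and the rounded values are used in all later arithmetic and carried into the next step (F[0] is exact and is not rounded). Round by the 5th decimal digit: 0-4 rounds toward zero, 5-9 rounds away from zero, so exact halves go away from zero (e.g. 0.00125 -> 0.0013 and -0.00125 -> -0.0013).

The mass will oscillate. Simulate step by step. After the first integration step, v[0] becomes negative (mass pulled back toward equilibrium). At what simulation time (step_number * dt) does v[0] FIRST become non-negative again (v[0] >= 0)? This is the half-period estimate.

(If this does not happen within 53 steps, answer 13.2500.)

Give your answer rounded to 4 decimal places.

Step 0: x=[5.3000] v=[0.0000]
Step 1: x=[5.1125] v=[-0.7500]
Step 2: x=[4.7551] v=[-1.4297]
Step 3: x=[4.2613] v=[-1.9754]
Step 4: x=[3.6773] v=[-2.3359]
Step 5: x=[3.0580] v=[-2.4774]
Step 6: x=[2.4613] v=[-2.3867]
Step 7: x=[1.9433] v=[-2.0722]
Step 8: x=[1.5525] v=[-1.5634]
Step 9: x=[1.3255] v=[-0.9081]
Step 10: x=[1.2836] v=[-0.1677]
Step 11: x=[1.4307] v=[0.5885]
First v>=0 after going negative at step 11, time=2.7500

Answer: 2.7500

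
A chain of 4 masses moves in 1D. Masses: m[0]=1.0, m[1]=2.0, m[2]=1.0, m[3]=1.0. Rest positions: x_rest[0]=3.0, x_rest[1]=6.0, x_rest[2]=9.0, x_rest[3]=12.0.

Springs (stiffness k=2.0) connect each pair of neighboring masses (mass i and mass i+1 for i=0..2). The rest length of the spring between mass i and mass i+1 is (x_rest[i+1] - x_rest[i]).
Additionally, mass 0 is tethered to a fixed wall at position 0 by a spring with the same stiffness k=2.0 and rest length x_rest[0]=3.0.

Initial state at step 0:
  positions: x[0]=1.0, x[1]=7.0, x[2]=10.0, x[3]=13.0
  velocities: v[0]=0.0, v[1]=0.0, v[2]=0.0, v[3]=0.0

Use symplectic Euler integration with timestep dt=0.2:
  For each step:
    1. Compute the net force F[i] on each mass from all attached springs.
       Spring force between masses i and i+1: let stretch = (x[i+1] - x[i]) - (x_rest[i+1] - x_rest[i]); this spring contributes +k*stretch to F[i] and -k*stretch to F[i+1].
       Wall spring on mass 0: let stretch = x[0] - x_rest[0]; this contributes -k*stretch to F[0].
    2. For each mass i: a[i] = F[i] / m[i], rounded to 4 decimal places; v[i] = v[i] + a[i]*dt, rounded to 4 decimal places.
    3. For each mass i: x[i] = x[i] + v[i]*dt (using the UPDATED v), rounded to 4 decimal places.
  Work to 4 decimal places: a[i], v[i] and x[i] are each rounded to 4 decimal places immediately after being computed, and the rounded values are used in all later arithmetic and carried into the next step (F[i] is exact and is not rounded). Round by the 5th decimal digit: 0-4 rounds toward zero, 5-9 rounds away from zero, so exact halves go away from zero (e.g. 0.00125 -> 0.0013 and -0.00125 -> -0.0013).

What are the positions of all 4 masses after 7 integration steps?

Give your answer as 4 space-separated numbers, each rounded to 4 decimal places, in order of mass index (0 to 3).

Step 0: x=[1.0000 7.0000 10.0000 13.0000] v=[0.0000 0.0000 0.0000 0.0000]
Step 1: x=[1.4000 6.8800 10.0000 13.0000] v=[2.0000 -0.6000 0.0000 0.0000]
Step 2: x=[2.1264 6.6656 9.9904 13.0000] v=[3.6320 -1.0720 -0.0480 0.0000]
Step 3: x=[3.0458 6.4026 9.9556 12.9992] v=[4.5971 -1.3149 -0.1741 -0.0038]
Step 4: x=[3.9901 6.1475 9.8800 12.9950] v=[4.7215 -1.2757 -0.3779 -0.0212]
Step 5: x=[4.7878 5.9554 9.7550 12.9816] v=[3.9884 -0.9607 -0.6249 -0.0672]
Step 6: x=[5.2959 5.8685 9.5842 12.9500] v=[2.5403 -0.4343 -0.8541 -0.1578]
Step 7: x=[5.4261 5.9074 9.3854 12.8892] v=[0.6510 0.1943 -0.9941 -0.3041]

Answer: 5.4261 5.9074 9.3854 12.8892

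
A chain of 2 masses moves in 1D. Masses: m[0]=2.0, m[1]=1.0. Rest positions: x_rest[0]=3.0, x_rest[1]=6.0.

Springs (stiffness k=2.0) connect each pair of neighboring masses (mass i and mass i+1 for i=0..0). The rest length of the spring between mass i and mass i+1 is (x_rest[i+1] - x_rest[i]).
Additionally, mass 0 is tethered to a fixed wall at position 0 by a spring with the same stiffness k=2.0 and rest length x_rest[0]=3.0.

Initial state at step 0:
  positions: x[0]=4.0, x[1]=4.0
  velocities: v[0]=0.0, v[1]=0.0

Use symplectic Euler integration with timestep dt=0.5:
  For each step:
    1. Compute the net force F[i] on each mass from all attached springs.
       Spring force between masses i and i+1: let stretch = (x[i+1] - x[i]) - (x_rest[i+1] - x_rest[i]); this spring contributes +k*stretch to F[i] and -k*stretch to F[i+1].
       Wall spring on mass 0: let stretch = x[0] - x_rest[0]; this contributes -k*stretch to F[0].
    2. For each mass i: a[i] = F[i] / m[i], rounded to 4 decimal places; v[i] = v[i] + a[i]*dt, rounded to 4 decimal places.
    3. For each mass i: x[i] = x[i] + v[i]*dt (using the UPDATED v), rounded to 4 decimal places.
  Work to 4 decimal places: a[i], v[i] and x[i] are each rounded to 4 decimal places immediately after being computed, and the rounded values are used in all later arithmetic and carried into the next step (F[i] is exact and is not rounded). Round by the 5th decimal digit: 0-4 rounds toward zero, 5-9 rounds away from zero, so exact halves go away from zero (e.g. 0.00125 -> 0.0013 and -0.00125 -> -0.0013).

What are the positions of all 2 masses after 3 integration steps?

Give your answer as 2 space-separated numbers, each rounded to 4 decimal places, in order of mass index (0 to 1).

Step 0: x=[4.0000 4.0000] v=[0.0000 0.0000]
Step 1: x=[3.0000 5.5000] v=[-2.0000 3.0000]
Step 2: x=[1.8750 7.2500] v=[-2.2500 3.5000]
Step 3: x=[1.6250 7.8125] v=[-0.5000 1.1250]

Answer: 1.6250 7.8125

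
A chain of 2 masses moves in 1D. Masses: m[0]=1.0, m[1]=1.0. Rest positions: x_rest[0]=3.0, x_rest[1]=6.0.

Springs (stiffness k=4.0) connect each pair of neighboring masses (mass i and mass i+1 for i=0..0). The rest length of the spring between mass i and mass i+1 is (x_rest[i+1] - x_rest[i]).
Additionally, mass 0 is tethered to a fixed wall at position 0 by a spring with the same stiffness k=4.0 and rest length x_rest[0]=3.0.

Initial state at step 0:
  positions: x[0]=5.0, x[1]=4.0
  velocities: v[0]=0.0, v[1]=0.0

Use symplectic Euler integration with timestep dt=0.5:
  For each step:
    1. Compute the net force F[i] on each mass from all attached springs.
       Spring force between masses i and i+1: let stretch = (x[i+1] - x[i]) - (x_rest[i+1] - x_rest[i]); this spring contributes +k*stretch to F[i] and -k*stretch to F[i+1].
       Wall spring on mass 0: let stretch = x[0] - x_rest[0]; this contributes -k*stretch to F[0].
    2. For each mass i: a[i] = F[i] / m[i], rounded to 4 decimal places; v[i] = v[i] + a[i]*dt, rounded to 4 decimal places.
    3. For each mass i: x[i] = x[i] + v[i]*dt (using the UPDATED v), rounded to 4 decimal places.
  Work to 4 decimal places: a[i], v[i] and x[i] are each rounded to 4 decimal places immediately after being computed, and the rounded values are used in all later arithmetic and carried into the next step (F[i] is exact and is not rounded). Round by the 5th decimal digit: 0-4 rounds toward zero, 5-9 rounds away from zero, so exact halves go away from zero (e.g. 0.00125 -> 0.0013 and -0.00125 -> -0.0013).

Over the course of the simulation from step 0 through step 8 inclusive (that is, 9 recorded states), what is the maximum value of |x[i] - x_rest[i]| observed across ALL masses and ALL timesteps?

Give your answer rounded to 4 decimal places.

Answer: 4.0000

Derivation:
Step 0: x=[5.0000 4.0000] v=[0.0000 0.0000]
Step 1: x=[-1.0000 8.0000] v=[-12.0000 8.0000]
Step 2: x=[3.0000 6.0000] v=[8.0000 -4.0000]
Step 3: x=[7.0000 4.0000] v=[8.0000 -4.0000]
Step 4: x=[1.0000 8.0000] v=[-12.0000 8.0000]
Step 5: x=[1.0000 8.0000] v=[0.0000 0.0000]
Step 6: x=[7.0000 4.0000] v=[12.0000 -8.0000]
Step 7: x=[3.0000 6.0000] v=[-8.0000 4.0000]
Step 8: x=[-1.0000 8.0000] v=[-8.0000 4.0000]
Max displacement = 4.0000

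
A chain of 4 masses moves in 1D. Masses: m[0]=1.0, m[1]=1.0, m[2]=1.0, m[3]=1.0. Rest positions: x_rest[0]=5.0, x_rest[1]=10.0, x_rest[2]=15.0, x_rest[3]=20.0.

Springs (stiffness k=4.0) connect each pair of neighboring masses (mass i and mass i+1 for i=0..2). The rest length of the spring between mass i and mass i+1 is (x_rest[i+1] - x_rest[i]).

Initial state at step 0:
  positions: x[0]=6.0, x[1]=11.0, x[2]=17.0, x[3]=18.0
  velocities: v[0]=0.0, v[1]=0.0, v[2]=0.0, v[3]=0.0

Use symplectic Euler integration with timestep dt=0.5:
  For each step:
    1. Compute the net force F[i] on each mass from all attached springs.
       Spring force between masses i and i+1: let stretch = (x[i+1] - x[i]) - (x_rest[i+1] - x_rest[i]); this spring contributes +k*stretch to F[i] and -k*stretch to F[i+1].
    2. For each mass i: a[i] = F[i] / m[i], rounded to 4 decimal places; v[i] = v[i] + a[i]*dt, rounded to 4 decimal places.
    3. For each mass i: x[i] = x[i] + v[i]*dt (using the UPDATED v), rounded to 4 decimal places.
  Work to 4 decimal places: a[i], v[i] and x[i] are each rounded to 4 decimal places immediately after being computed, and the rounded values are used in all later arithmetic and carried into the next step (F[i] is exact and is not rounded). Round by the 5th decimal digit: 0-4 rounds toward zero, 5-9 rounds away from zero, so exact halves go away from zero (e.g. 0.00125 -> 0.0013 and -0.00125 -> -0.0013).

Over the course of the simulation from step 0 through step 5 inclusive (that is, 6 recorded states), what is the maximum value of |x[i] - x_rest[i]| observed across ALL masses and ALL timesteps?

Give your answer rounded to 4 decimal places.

Step 0: x=[6.0000 11.0000 17.0000 18.0000] v=[0.0000 0.0000 0.0000 0.0000]
Step 1: x=[6.0000 12.0000 12.0000 22.0000] v=[0.0000 2.0000 -10.0000 8.0000]
Step 2: x=[7.0000 7.0000 17.0000 21.0000] v=[2.0000 -10.0000 10.0000 -2.0000]
Step 3: x=[3.0000 12.0000 16.0000 21.0000] v=[-8.0000 10.0000 -2.0000 0.0000]
Step 4: x=[3.0000 12.0000 16.0000 21.0000] v=[0.0000 0.0000 0.0000 0.0000]
Step 5: x=[7.0000 7.0000 17.0000 21.0000] v=[8.0000 -10.0000 2.0000 0.0000]
Max displacement = 3.0000

Answer: 3.0000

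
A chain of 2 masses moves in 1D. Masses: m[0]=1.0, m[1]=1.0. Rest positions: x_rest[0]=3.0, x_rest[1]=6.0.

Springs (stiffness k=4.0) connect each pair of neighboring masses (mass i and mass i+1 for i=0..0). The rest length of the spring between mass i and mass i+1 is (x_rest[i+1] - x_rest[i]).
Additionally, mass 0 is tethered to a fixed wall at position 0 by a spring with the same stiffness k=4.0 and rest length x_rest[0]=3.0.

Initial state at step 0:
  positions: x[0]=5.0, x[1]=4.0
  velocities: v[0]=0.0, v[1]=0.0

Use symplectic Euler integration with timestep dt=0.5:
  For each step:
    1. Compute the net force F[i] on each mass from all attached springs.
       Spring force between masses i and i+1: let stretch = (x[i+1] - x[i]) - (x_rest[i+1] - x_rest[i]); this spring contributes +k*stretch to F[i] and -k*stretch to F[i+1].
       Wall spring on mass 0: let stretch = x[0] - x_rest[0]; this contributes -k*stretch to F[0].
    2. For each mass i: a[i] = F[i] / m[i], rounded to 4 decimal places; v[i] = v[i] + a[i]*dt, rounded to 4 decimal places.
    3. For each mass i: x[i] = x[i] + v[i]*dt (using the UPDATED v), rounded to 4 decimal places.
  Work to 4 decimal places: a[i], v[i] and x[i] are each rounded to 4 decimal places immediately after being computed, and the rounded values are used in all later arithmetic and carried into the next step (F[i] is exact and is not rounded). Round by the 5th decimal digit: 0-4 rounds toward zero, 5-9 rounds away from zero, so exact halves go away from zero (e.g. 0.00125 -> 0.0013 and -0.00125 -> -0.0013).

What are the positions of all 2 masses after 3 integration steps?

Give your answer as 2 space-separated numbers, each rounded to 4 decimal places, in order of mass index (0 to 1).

Step 0: x=[5.0000 4.0000] v=[0.0000 0.0000]
Step 1: x=[-1.0000 8.0000] v=[-12.0000 8.0000]
Step 2: x=[3.0000 6.0000] v=[8.0000 -4.0000]
Step 3: x=[7.0000 4.0000] v=[8.0000 -4.0000]

Answer: 7.0000 4.0000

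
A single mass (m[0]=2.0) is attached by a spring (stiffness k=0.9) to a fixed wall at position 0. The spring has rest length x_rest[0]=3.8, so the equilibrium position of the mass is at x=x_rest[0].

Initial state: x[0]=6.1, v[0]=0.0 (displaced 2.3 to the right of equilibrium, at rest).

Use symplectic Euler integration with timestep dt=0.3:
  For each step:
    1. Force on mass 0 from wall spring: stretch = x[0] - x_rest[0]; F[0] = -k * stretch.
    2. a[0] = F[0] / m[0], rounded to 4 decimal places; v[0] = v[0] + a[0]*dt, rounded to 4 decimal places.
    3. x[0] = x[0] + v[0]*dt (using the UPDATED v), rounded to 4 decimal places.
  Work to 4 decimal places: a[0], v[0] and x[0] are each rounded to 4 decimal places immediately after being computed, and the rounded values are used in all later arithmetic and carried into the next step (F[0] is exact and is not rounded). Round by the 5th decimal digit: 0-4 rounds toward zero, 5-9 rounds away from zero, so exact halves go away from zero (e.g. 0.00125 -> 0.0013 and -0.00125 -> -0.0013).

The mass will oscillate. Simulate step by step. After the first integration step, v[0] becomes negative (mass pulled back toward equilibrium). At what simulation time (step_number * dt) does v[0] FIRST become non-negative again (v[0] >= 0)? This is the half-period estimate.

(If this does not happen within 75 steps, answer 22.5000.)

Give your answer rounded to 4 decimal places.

Step 0: x=[6.1000] v=[0.0000]
Step 1: x=[6.0069] v=[-0.3105]
Step 2: x=[5.8244] v=[-0.6084]
Step 3: x=[5.5599] v=[-0.8817]
Step 4: x=[5.2241] v=[-1.1193]
Step 5: x=[4.8307] v=[-1.3115]
Step 6: x=[4.3955] v=[-1.4506]
Step 7: x=[3.9362] v=[-1.5310]
Step 8: x=[3.4714] v=[-1.5494]
Step 9: x=[3.0199] v=[-1.5050]
Step 10: x=[2.6000] v=[-1.3997]
Step 11: x=[2.2287] v=[-1.2377]
Step 12: x=[1.9210] v=[-1.0256]
Step 13: x=[1.6894] v=[-0.7719]
Step 14: x=[1.5433] v=[-0.4870]
Step 15: x=[1.4886] v=[-0.1824]
Step 16: x=[1.5275] v=[0.1296]
First v>=0 after going negative at step 16, time=4.8000

Answer: 4.8000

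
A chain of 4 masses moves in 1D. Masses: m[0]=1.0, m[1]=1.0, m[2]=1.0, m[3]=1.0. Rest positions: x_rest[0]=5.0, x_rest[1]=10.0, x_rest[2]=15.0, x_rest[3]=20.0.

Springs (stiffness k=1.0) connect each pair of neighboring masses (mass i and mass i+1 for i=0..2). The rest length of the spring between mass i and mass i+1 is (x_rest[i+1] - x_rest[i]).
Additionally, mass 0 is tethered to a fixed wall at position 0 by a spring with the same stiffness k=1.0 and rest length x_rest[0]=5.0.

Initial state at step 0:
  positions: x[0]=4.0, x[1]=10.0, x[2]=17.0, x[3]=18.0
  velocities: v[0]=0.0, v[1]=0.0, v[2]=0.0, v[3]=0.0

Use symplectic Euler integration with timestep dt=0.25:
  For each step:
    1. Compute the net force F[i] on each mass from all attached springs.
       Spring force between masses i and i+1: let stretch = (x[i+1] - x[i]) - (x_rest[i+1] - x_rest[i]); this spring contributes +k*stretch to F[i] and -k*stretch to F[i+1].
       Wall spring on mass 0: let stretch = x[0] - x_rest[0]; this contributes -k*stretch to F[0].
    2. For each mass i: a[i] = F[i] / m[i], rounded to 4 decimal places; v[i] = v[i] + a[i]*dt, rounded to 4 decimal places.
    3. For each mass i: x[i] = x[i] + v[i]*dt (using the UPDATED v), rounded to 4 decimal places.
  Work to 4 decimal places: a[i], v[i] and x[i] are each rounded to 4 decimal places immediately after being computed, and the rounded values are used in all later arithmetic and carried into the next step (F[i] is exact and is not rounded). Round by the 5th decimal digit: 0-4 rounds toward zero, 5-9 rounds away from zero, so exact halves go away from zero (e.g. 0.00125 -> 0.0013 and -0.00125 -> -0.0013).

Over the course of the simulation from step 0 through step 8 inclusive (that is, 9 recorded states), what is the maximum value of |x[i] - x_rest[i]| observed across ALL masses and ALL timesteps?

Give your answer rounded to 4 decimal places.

Answer: 2.3403

Derivation:
Step 0: x=[4.0000 10.0000 17.0000 18.0000] v=[0.0000 0.0000 0.0000 0.0000]
Step 1: x=[4.1250 10.0625 16.6250 18.2500] v=[0.5000 0.2500 -1.5000 1.0000]
Step 2: x=[4.3633 10.1641 15.9414 18.7110] v=[0.9531 0.4063 -2.7344 1.8438]
Step 3: x=[4.6914 10.2642 15.0698 19.3114] v=[1.3125 0.4004 -3.4863 2.4014]
Step 4: x=[5.0746 10.3164 14.1630 19.9592] v=[1.5329 0.2086 -3.6273 2.5910]
Step 5: x=[5.4683 10.2814 13.3780 20.5572] v=[1.5747 -0.1402 -3.1399 2.3920]
Step 6: x=[5.8210 10.1391 12.8482 21.0190] v=[1.4109 -0.5693 -2.1193 1.8472]
Step 7: x=[6.0798 9.8962 12.6597 21.2826] v=[1.0352 -0.9716 -0.7539 1.0545]
Step 8: x=[6.1972 9.5875 12.8375 21.3198] v=[0.4694 -1.2348 0.7110 0.1488]
Max displacement = 2.3403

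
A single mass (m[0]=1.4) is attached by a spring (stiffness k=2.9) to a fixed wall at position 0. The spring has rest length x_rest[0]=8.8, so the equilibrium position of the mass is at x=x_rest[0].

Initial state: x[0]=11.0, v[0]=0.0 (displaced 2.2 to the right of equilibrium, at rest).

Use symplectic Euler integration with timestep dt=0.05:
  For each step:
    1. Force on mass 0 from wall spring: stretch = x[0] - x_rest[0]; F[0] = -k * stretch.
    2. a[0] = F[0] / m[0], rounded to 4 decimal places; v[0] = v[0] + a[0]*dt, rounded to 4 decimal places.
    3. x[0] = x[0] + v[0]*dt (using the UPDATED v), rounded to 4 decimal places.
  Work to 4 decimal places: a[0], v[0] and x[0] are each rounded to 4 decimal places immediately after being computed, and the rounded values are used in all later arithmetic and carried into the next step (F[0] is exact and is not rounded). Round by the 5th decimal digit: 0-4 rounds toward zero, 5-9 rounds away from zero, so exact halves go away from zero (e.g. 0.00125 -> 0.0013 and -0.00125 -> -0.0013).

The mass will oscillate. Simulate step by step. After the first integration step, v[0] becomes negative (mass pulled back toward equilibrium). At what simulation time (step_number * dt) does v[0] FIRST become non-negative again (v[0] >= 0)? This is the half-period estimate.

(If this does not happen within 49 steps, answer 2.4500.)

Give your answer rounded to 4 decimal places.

Step 0: x=[11.0000] v=[0.0000]
Step 1: x=[10.9886] v=[-0.2279]
Step 2: x=[10.9659] v=[-0.4546]
Step 3: x=[10.9320] v=[-0.6789]
Step 4: x=[10.8870] v=[-0.8997]
Step 5: x=[10.8312] v=[-1.1159]
Step 6: x=[10.7649] v=[-1.3263]
Step 7: x=[10.6884] v=[-1.5298]
Step 8: x=[10.6021] v=[-1.7254]
Step 9: x=[10.5065] v=[-1.9120]
Step 10: x=[10.4021] v=[-2.0887]
Step 11: x=[10.2894] v=[-2.2546]
Step 12: x=[10.1690] v=[-2.4089]
Step 13: x=[10.0415] v=[-2.5507]
Step 14: x=[9.9075] v=[-2.6793]
Step 15: x=[9.7678] v=[-2.7940]
Step 16: x=[9.6231] v=[-2.8942]
Step 17: x=[9.4741] v=[-2.9795]
Step 18: x=[9.3216] v=[-3.0493]
Step 19: x=[9.1664] v=[-3.1033]
Step 20: x=[9.0093] v=[-3.1413]
Step 21: x=[8.8512] v=[-3.1630]
Step 22: x=[8.6928] v=[-3.1683]
Step 23: x=[8.5349] v=[-3.1572]
Step 24: x=[8.3784] v=[-3.1297]
Step 25: x=[8.2241] v=[-3.0860]
Step 26: x=[8.0728] v=[-3.0264]
Step 27: x=[7.9252] v=[-2.9511]
Step 28: x=[7.7822] v=[-2.8605]
Step 29: x=[7.6444] v=[-2.7551]
Step 30: x=[7.5126] v=[-2.6354]
Step 31: x=[7.3875] v=[-2.5021]
Step 32: x=[7.2697] v=[-2.3558]
Step 33: x=[7.1598] v=[-2.1973]
Step 34: x=[7.0584] v=[-2.0274]
Step 35: x=[6.9661] v=[-1.8470]
Step 36: x=[6.8832] v=[-1.6571]
Step 37: x=[6.8103] v=[-1.4586]
Step 38: x=[6.7477] v=[-1.2525]
Step 39: x=[6.6957] v=[-1.0399]
Step 40: x=[6.6546] v=[-0.8220]
Step 41: x=[6.6246] v=[-0.5998]
Step 42: x=[6.6059] v=[-0.3745]
Step 43: x=[6.5985] v=[-0.1473]
Step 44: x=[6.6025] v=[0.0807]
First v>=0 after going negative at step 44, time=2.2000

Answer: 2.2000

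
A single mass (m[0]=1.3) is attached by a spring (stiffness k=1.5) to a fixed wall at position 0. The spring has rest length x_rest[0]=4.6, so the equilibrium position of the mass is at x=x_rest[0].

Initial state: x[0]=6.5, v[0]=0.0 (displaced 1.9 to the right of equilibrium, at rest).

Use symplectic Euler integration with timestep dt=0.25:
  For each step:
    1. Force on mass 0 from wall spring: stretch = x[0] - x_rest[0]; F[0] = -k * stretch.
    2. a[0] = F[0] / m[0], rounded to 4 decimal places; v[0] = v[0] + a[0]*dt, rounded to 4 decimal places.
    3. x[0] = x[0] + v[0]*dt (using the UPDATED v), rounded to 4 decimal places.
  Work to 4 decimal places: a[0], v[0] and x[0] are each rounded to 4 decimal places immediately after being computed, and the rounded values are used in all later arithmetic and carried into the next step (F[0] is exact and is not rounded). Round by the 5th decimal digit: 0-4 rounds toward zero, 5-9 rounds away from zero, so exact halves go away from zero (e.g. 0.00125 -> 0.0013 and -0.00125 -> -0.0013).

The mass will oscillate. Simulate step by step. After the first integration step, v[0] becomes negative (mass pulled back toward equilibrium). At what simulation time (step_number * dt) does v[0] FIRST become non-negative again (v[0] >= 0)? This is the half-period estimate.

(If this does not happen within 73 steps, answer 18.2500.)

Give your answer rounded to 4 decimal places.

Answer: 3.0000

Derivation:
Step 0: x=[6.5000] v=[0.0000]
Step 1: x=[6.3630] v=[-0.5481]
Step 2: x=[6.0988] v=[-1.0567]
Step 3: x=[5.7265] v=[-1.4891]
Step 4: x=[5.2730] v=[-1.8141]
Step 5: x=[4.7710] v=[-2.0082]
Step 6: x=[4.2566] v=[-2.0575]
Step 7: x=[3.7670] v=[-1.9585]
Step 8: x=[3.3375] v=[-1.7182]
Step 9: x=[2.9990] v=[-1.3540]
Step 10: x=[2.7760] v=[-0.8922]
Step 11: x=[2.6845] v=[-0.3661]
Step 12: x=[2.7311] v=[0.1865]
First v>=0 after going negative at step 12, time=3.0000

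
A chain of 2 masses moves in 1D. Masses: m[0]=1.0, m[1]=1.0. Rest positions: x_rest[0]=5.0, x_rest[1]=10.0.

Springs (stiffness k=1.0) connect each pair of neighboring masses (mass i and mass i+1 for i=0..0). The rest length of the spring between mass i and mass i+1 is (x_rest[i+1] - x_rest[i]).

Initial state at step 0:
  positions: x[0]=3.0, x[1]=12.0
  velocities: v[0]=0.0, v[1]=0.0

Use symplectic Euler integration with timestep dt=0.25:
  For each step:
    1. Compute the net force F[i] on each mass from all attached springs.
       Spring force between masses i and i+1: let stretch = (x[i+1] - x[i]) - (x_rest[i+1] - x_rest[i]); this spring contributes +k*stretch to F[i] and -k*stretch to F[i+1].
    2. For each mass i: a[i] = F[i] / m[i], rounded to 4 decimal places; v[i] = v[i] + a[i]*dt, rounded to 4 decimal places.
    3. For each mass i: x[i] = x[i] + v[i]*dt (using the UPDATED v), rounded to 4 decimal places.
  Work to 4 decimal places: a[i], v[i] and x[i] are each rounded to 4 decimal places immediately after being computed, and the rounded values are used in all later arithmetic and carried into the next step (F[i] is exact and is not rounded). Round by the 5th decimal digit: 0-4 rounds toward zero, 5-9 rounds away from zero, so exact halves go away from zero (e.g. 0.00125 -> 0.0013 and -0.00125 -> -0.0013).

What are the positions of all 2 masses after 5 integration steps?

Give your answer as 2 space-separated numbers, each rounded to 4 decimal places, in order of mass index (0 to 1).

Step 0: x=[3.0000 12.0000] v=[0.0000 0.0000]
Step 1: x=[3.2500 11.7500] v=[1.0000 -1.0000]
Step 2: x=[3.7188 11.2813] v=[1.8750 -1.8750]
Step 3: x=[4.3477 10.6524] v=[2.5156 -2.5156]
Step 4: x=[5.0582 9.9420] v=[2.8418 -2.8418]
Step 5: x=[5.7614 9.2388] v=[2.8128 -2.8128]

Answer: 5.7614 9.2388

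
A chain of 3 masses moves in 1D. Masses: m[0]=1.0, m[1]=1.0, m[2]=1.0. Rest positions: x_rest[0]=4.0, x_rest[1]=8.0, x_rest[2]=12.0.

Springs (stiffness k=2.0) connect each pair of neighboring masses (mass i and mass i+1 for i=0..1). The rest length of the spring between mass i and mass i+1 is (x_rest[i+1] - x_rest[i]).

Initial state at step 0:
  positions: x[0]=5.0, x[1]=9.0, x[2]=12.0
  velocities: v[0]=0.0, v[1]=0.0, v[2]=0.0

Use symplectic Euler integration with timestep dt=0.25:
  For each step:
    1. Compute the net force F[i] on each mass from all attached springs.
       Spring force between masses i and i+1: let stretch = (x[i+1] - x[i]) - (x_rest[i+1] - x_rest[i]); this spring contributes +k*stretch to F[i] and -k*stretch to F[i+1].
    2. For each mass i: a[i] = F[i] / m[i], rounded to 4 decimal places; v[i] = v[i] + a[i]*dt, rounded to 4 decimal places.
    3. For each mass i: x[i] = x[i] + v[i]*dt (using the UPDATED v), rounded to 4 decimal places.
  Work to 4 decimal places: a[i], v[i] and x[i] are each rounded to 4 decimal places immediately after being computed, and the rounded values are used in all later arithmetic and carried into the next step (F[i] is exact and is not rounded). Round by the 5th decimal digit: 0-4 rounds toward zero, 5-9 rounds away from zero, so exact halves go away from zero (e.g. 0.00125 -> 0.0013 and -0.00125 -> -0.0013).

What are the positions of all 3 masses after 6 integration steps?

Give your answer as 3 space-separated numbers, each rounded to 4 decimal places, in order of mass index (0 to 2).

Answer: 4.4326 8.4501 13.1174

Derivation:
Step 0: x=[5.0000 9.0000 12.0000] v=[0.0000 0.0000 0.0000]
Step 1: x=[5.0000 8.8750 12.1250] v=[0.0000 -0.5000 0.5000]
Step 2: x=[4.9844 8.6719 12.3438] v=[-0.0625 -0.8125 0.8750]
Step 3: x=[4.9297 8.4668 12.6036] v=[-0.2188 -0.8203 1.0391]
Step 4: x=[4.8171 8.3367 12.8463] v=[-0.4503 -0.5205 0.9707]
Step 5: x=[4.6445 8.3303 13.0253] v=[-0.6905 -0.0255 0.7159]
Step 6: x=[4.4326 8.4501 13.1174] v=[-0.8476 0.4791 0.3684]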